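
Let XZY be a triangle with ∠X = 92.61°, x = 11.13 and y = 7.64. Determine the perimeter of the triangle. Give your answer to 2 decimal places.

26.52

Law of sines: sin Y = y·sin X/x ≈ 0.68572.
Since x ≥ y, only the acute value applies: ∠Y ≈ 43.29°.
Then ∠Z = 180° − ∠X − ∠Y ≈ 44.10°.
Law of sines gives z = x·sin Z/sin X ≈ 7.7532.
Semiperimeter s = (11.13+7.7532+7.64)/2 = 13.262.
Perimeter = 11.13 + 7.7532 + 7.64 = 26.523.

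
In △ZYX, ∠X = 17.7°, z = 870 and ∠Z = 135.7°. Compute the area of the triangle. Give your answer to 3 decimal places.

area ≈ 73766.639

The third angle is ∠Y = 180° − ∠X − ∠Z = 26.60°.
Law of sines: y = z·sin Y/sin Z ≈ 557.76.
Law of sines: x = z·sin X/sin Z ≈ 378.73.
Area = ½·z·y·sin X ≈ 73767.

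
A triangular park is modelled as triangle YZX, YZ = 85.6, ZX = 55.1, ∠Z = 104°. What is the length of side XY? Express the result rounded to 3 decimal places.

By the law of cosines, XY² = YZ² + ZX² − 2·YZ·ZX·cos Z = 12645, so XY ≈ 112.45.

112.452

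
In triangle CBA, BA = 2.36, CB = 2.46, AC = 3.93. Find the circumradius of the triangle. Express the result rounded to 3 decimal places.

2.081

By the law of cosines, cos C = (AC² + CB² − BA²) / (2·AC·CB) ≈ 0.82371, so ∠C ≈ 0.603 rad.
Circumradius = BA/(2 sin C) ≈ 2.0811.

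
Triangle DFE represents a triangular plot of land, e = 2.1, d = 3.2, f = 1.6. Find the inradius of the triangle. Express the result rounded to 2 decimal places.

Semiperimeter s = (3.2 + 1.6 + 2.1)/2 = 3.45.
Heron's formula: area = √(3.45·0.25·1.85·1.35) ≈ 1.4677.
Inradius = area/s = 1.4677/3.45 ≈ 0.42542.

0.43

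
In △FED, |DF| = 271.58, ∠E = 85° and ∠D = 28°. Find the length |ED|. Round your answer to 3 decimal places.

The third angle is ∠F = 180° − ∠E − ∠D = 67.00°.
Law of sines: |ED| = |DF|·sin F/sin E ≈ 250.95.

250.946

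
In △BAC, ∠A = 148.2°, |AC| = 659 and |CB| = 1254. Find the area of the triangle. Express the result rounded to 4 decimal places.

111971.5406

Law of sines: sin B = |AC|·sin A/|CB| ≈ 0.27692.
Since |CB| ≥ |AC|, only the acute value applies: ∠B ≈ 16.08°.
Then ∠C = 180° − ∠A − ∠B ≈ 15.72°.
Law of sines gives |BA| = |CB|·sin C/sin A ≈ 644.88.
Area = ½·|CB|·|AC|·sin C ≈ 1.1197e+05.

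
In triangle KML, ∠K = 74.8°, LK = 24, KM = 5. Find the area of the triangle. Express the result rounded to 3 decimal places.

57.901

Area = ½·LK·KM·sin K ≈ 57.901.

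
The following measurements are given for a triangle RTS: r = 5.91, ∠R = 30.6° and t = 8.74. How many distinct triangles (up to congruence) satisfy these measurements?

t·sin R = 8.74·sin(30.6°) ≈ 4.449.
Since t sin R < r < t (4.449 < 5.91 < 8.74), two triangles exist.

2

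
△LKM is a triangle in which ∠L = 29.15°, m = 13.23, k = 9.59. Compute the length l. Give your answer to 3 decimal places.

6.737

By the law of cosines, l² = k² + m² − 2·k·m·cos L = 45.388, so l ≈ 6.7371.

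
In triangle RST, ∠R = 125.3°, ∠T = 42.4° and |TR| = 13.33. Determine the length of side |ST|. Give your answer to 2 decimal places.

51.07

The third angle is ∠S = 180° − ∠T − ∠R = 12.30°.
Law of sines: |ST| = |TR|·sin R/sin S ≈ 51.068.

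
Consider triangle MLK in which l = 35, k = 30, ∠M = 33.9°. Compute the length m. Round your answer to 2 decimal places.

19.54

By the law of cosines, m² = l² + k² − 2·l·k·cos M = 381.97, so m ≈ 19.544.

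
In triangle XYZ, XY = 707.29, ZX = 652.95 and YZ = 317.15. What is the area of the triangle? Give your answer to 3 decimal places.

Semiperimeter s = (317.15 + 652.95 + 707.29)/2 = 838.69.
Heron's formula: area = √(838.69·521.54·185.74·131.4) ≈ 1.0333e+05.

103326.670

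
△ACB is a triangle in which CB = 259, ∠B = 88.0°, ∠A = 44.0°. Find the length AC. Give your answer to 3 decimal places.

372.618

The third angle is ∠C = 180° − ∠B − ∠A = 48.00°.
Law of sines: AC = CB·sin B/sin A ≈ 372.62.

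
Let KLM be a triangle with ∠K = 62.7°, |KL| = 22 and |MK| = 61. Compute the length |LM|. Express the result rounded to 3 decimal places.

By the law of cosines, |LM|² = |MK|² + |KL|² − 2·|MK|·|KL|·cos K = 2974, so |LM| ≈ 54.534.

54.534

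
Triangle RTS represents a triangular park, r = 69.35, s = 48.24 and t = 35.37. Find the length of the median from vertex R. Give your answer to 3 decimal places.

24.222

Median from R: ½√(2·t² + 2·s² − r²) ≈ 24.222.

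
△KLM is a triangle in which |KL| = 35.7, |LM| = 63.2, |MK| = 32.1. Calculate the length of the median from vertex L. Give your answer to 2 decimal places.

m_L ≈ 48.75

Median from L: ½√(2·|KL|² + 2·|LM|² − |MK|²) ≈ 48.752.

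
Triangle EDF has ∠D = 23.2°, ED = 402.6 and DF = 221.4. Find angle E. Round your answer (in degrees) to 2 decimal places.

By the law of cosines, FE² = ED² + DF² − 2·ED·DF·cos D = 47249, so FE ≈ 217.37.
Law of cosines again: cos E = (FE² + ED² − DF²)/(2·FE·ED) ≈ 0.91597, so ∠E ≈ 23.66°.

∠E ≈ 23.66°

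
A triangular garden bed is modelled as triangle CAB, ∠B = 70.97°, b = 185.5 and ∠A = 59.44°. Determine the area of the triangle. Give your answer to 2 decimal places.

The third angle is ∠C = 180° − ∠A − ∠B = 49.59°.
Law of sines: c = b·sin C/sin B ≈ 149.41.
Law of sines: a = b·sin A/sin B ≈ 168.97.
Area = ½·b·c·sin A ≈ 11933.

11932.89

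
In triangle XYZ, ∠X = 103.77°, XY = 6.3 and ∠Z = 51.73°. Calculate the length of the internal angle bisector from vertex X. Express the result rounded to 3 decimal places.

2.688

The third angle is ∠Y = 180° − ∠Z − ∠X = 24.50°.
Law of sines: YZ = XY·sin X/sin Z ≈ 7.7938.
Law of sines: ZX = XY·sin Y/sin Z ≈ 3.3277.
The bisector from X has length 2·ZX·XY·cos(∠X/2)/(ZX+XY) ≈ 2.6881.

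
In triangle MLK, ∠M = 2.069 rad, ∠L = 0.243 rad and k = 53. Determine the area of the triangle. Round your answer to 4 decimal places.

The third angle is ∠K = π − ∠M − ∠L = 0.830 rad.
Law of sines: m = k·sin M/sin K ≈ 63.115.
Law of sines: l = k·sin L/sin K ≈ 17.288.
Area = ½·k·m·sin L ≈ 402.44.

area ≈ 402.4432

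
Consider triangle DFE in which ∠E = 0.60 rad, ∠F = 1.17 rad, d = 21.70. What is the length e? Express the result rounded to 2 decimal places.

The third angle is ∠D = π − ∠F − ∠E = 1.372 rad.
Law of sines: e = d·sin E/sin D ≈ 12.5.

12.50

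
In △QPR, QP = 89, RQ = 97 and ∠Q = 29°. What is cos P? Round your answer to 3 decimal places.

By the law of cosines, PR² = RQ² + QP² − 2·RQ·QP·cos Q = 2228.8, so PR ≈ 47.21.
Law of cosines again: cos P = (QP² + PR² − RQ²)/(2·QP·PR) ≈ 0.08816, so ∠P ≈ 84.94°.

cos P ≈ 0.088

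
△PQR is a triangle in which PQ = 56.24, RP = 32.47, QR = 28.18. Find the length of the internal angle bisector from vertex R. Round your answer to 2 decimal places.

t_R ≈ 11.32

By the law of cosines, cos R = (QR² + RP² − PQ²) / (2·QR·RP) ≈ -0.71832, so ∠R ≈ 135.92°.
The bisector from R has length 2·QR·RP·cos(∠R/2)/(QR+RP) ≈ 11.324.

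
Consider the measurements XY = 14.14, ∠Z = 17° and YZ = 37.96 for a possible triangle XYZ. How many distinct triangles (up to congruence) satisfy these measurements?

YZ·sin Z = 37.96·sin(17°) ≈ 11.1.
Since YZ sin Z < XY < YZ (11.1 < 14.14 < 37.96), two triangles exist.

2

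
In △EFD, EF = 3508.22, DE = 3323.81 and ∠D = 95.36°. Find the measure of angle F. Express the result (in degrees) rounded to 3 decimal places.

∠F ≈ 70.612°

Law of sines: sin F = DE·sin D/EF ≈ 0.94329.
Since EF ≥ DE, only the acute value applies: ∠F ≈ 70.61°.
Then ∠E = 180° − ∠D − ∠F ≈ 14.03°.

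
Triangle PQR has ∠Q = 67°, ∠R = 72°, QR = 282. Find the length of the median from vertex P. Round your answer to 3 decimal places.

The third angle is ∠P = 180° − ∠Q − ∠R = 41.00°.
Law of sines: RP = QR·sin Q/sin P ≈ 395.67.
Law of sines: PQ = QR·sin R/sin P ≈ 408.8.
Median from P: ½√(2·RP² + 2·PQ² − QR²) ≈ 376.77.

m_P ≈ 376.770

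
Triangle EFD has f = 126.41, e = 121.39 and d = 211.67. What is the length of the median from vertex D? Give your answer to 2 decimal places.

m_D ≈ 64.47

Median from D: ½√(2·e² + 2·f² − d²) ≈ 64.471.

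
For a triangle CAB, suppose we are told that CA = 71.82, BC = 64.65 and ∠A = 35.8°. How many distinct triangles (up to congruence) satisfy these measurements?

2

CA·sin A = 71.82·sin(35.8°) ≈ 42.01.
Since CA sin A < BC < CA (42.01 < 64.65 < 71.82), two triangles exist.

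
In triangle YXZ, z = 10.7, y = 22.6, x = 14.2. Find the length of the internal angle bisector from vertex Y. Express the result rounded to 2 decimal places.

By the law of cosines, cos Y = (x² + z² − y²) / (2·x·z) ≈ -0.64048, so ∠Y ≈ 129.83°.
The bisector from Y has length 2·x·z·cos(∠Y/2)/(x+z) ≈ 5.1743.

5.17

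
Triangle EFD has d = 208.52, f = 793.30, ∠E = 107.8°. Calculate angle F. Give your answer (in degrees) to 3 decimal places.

59.157

By the law of cosines, e² = f² + d² − 2·f·d·cos E = 7.7394e+05, so e ≈ 879.74.
Law of cosines again: cos F = (d² + e² − f²)/(2·d·e) ≈ 0.51268, so ∠F ≈ 59.16°.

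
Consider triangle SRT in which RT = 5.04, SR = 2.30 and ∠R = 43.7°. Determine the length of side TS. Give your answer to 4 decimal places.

3.7323

By the law of cosines, TS² = SR² + RT² − 2·SR·RT·cos R = 13.93, so TS ≈ 3.7323.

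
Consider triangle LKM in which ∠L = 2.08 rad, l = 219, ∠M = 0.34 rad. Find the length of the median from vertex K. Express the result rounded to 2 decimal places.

The third angle is ∠K = π − ∠M − ∠L = 0.722 rad.
Law of sines: k = l·sin K/sin L ≈ 165.69.
Law of sines: m = l·sin M/sin L ≈ 83.646.
Median from K: ½√(2·m² + 2·l² − k²) ≈ 143.58.

143.58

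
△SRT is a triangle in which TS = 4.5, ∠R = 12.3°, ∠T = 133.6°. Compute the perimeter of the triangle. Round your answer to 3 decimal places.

perimeter ≈ 31.640

The third angle is ∠S = 180° − ∠R − ∠T = 34.10°.
Law of sines: RT = TS·sin S/sin R ≈ 11.843.
Law of sines: SR = TS·sin T/sin R ≈ 15.297.
Semiperimeter s = (11.843+4.5+15.297)/2 = 15.82.
Perimeter = 11.843 + 4.5 + 15.297 = 31.64.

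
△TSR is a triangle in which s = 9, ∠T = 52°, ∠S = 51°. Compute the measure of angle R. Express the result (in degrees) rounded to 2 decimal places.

77.00

The third angle is ∠R = 180° − ∠T − ∠S = 77.00°.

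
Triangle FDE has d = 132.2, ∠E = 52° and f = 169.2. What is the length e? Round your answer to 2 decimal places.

136.25

By the law of cosines, e² = f² + d² − 2·f·d·cos E = 18563, so e ≈ 136.25.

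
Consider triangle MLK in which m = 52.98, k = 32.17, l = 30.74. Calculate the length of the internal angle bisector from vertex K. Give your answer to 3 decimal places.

By the law of cosines, cos K = (m² + l² − k²) / (2·m·l) ≈ 0.83412, so ∠K ≈ 33.48°.
The bisector from K has length 2·m·l·cos(∠K/2)/(m+l) ≈ 37.258.

t_K ≈ 37.258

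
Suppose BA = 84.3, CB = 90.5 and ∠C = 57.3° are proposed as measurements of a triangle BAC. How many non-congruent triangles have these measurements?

CB·sin C = 90.5·sin(57.3°) ≈ 76.16.
Since CB sin C < BA < CB (76.16 < 84.3 < 90.5), two triangles exist.

2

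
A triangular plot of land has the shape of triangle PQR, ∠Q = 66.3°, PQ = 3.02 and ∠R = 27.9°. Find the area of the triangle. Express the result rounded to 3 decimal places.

8.900

The third angle is ∠P = 180° − ∠Q − ∠R = 85.80°.
Law of sines: QR = PQ·sin P/sin R ≈ 6.4366.
Law of sines: RP = PQ·sin Q/sin R ≈ 5.9096.
Area = ½·PQ·QR·sin Q ≈ 8.8996.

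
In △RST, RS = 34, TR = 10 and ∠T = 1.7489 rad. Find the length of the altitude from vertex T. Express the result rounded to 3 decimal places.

Law of sines: sin S = TR·sin T/RS ≈ 0.28947.
Since RS ≥ TR, only the acute value applies: ∠S ≈ 0.2937 rad.
Then ∠R = π − ∠T − ∠S ≈ 1.0990 rad.
Law of sines gives ST = RS·sin R/sin T ≈ 30.773.
Area = ½·RS·TR·sin R ≈ 151.43.
The altitude from T has length 2·area/RS ≈ 8.9076.

8.908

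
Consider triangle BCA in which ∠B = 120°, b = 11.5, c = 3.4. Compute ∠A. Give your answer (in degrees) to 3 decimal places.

Law of sines: sin C = c·sin B/b ≈ 0.25604.
Since b ≥ c, only the acute value applies: ∠C ≈ 14.84°.
Then ∠A = 180° − ∠B − ∠C ≈ 45.16°.

45.165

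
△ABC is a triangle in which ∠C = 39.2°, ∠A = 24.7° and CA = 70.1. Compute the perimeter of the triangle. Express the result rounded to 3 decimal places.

152.055

The third angle is ∠B = 180° − ∠C − ∠A = 116.10°.
Law of sines: BC = CA·sin A/sin B ≈ 32.619.
Law of sines: AB = CA·sin C/sin B ≈ 49.336.
Semiperimeter s = (32.619+70.1+49.336)/2 = 76.027.
Perimeter = 32.619 + 70.1 + 49.336 = 152.05.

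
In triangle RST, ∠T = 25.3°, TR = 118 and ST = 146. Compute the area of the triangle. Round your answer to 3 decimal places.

area ≈ 3681.261

Area = ½·ST·TR·sin T ≈ 3681.3.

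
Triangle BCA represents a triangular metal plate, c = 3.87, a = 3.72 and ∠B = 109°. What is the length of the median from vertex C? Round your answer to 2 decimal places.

4.72

By the law of cosines, b² = c² + a² − 2·c·a·cos B = 38.189, so b ≈ 6.1798.
Median from C: ½√(2·a² + 2·b² − c²) ≈ 4.7191.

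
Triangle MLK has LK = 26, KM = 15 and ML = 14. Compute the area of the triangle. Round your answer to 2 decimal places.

Semiperimeter s = (26 + 15 + 14)/2 = 27.5.
Heron's formula: area = √(27.5·1.5·12.5·13.5) ≈ 83.432.

area ≈ 83.43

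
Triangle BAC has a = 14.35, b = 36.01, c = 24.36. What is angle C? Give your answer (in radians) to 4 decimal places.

By the law of cosines, cos C = (b² + a² − c²) / (2·b·a) ≈ 0.87977, so ∠C ≈ 0.495 rad.

0.4954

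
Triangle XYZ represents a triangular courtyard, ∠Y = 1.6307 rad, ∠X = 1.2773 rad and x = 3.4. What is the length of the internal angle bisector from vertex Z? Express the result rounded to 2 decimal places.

3.45

The third angle is ∠Z = π − ∠X − ∠Y = 0.2336 rad.
Law of sines: y = x·sin Y/sin X ≈ 3.5455.
Law of sines: z = x·sin Z/sin X ≈ 0.82217.
The bisector from Z has length 2·x·y·cos(∠Z/2)/(x+y) ≈ 3.4476.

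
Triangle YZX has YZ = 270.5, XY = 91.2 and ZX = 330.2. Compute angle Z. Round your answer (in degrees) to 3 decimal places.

∠Z ≈ 13.247°

By the law of cosines, cos Z = (YZ² + ZX² − XY²) / (2·YZ·ZX) ≈ 0.97339, so ∠Z ≈ 13.25°.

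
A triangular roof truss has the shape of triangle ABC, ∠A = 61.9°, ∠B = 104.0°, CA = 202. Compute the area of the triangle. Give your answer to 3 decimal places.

The third angle is ∠C = 180° − ∠A − ∠B = 14.10°.
Law of sines: BC = CA·sin A/sin B ≈ 183.64.
Law of sines: AB = CA·sin C/sin B ≈ 50.717.
Area = ½·CA·BC·sin C ≈ 4518.6.

area ≈ 4518.598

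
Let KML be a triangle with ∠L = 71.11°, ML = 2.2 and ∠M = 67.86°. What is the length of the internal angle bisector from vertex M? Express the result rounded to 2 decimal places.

2.16

The third angle is ∠K = 180° − ∠M − ∠L = 41.03°.
Law of sines: LK = ML·sin M/sin K ≈ 3.1042.
Law of sines: KM = ML·sin L/sin K ≈ 3.1708.
The bisector from M has length 2·KM·ML·cos(∠M/2)/(KM+ML) ≈ 2.1553.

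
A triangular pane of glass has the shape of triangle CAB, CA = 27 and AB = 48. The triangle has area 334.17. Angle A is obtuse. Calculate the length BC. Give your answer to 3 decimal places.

From area = ½·CA·AB·sin A, we get sin A = 2·area/(CA·AB) ≈ 0.51569.
Taking the obtuse solution, ∠A ≈ 148.96°.
Law of cosines then gives BC ≈ 72.483.

72.483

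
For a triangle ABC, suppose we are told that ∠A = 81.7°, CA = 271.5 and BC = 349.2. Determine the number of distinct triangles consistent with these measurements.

CA·sin A = 271.5·sin(81.7°) ≈ 268.7.
Since BC ≥ CA, exactly one triangle exists.

1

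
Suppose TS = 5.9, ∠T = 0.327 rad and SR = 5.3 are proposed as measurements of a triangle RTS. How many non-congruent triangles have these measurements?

2

TS·sin T = 5.9·sin(0.327 rad) ≈ 1.895.
Since TS sin T < SR < TS (1.895 < 5.3 < 5.9), two triangles exist.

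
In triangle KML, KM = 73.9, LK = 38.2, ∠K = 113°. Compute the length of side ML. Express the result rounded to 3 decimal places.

95.533

By the law of cosines, ML² = LK² + KM² − 2·LK·KM·cos K = 9126.5, so ML ≈ 95.533.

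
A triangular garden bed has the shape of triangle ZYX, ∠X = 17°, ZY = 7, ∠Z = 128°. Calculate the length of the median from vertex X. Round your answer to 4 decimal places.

The third angle is ∠Y = 180° − ∠X − ∠Z = 35.00°.
Law of sines: YX = ZY·sin Z/sin X ≈ 18.867.
Law of sines: XZ = ZY·sin Y/sin X ≈ 13.733.
Median from X: ½√(2·YX² + 2·XZ² − ZY²) ≈ 16.125.

m_X ≈ 16.1251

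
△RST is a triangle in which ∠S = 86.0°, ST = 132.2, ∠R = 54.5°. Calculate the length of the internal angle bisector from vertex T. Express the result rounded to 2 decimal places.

t_T ≈ 137.02

The third angle is ∠T = 180° − ∠R − ∠S = 39.50°.
Law of sines: TR = ST·sin S/sin R ≈ 161.99.
Law of sines: RS = ST·sin T/sin R ≈ 103.29.
The bisector from T has length 2·ST·TR·cos(∠T/2)/(ST+TR) ≈ 137.02.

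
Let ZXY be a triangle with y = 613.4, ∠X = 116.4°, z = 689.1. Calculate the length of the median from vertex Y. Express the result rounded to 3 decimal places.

869.982

By the law of cosines, x² = y² + z² − 2·y·z·cos X = 1.227e+06, so x ≈ 1107.7.
Median from Y: ½√(2·z² + 2·x² − y²) ≈ 869.98.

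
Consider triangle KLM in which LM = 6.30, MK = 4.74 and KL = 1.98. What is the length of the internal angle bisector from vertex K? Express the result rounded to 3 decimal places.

By the law of cosines, cos K = (MK² + KL² − LM²) / (2·MK·KL) ≈ -0.70867, so ∠K ≈ 135.13°.
The bisector from K has length 2·MK·KL·cos(∠K/2)/(MK+KL) ≈ 1.0661.

1.066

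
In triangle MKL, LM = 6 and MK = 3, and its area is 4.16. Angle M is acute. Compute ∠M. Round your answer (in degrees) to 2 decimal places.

∠M ≈ 27.53°

From area = ½·LM·MK·sin M, we get sin M = 2·area/(LM·MK) ≈ 0.46222.
Taking the acute solution, ∠M ≈ 27.53°.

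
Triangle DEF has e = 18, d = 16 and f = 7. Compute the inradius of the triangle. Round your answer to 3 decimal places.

Semiperimeter s = (16 + 18 + 7)/2 = 20.5.
Heron's formula: area = √(20.5·4.5·2.5·13.5) ≈ 55.798.
Inradius = area/s = 55.798/20.5 ≈ 2.7219.

r ≈ 2.722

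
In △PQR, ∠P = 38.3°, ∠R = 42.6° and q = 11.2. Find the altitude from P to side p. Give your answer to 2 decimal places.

The third angle is ∠Q = 180° − ∠R − ∠P = 99.10°.
Law of sines: p = q·sin P/sin Q ≈ 7.03.
Law of sines: r = q·sin R/sin Q ≈ 7.6776.
Area = ½·q·p·sin R ≈ 26.647.
The altitude from P has length 2·area/p ≈ 7.581.

h_P ≈ 7.58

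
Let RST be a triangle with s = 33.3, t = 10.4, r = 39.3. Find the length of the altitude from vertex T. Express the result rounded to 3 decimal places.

h_T ≈ 29.344

Semiperimeter p = (39.3 + 33.3 + 10.4)/2 = 41.5.
Heron's formula: area = √(41.5·2.2·8.2·31.1) ≈ 152.59.
The altitude from T has length 2·area/t ≈ 29.344.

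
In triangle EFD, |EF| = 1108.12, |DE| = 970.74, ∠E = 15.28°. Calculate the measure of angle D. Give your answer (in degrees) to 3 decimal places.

By the law of cosines, |FD|² = |DE|² + |EF|² − 2·|DE|·|EF|·cos E = 94926, so |FD| ≈ 308.1.
Law of cosines again: cos D = (|FD|² + |DE|² − |EF|²)/(2·|FD|·|DE|) ≈ -0.31875, so ∠D ≈ 108.59°.

∠D ≈ 108.587°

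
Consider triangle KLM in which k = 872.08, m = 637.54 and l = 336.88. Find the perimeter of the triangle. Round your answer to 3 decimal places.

perimeter ≈ 1846.500

Perimeter = 872.08 + 336.88 + 637.54 = 1846.5.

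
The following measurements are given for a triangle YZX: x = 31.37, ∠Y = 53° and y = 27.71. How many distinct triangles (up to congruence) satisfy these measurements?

2

x·sin Y = 31.37·sin(53°) ≈ 25.05.
Since x sin Y < y < x (25.05 < 27.71 < 31.37), two triangles exist.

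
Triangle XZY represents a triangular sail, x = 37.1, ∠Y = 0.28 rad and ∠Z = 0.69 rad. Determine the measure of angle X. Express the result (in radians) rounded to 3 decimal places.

∠X ≈ 2.172 rad

The third angle is ∠X = π − ∠Z − ∠Y = 2.172 rad.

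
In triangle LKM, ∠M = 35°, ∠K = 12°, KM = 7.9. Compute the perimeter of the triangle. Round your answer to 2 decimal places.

The third angle is ∠L = 180° − ∠K − ∠M = 133.00°.
Law of sines: ML = KM·sin K/sin L ≈ 2.2458.
Law of sines: LK = KM·sin M/sin L ≈ 6.1957.
Semiperimeter s = (7.9+2.2458+6.1957)/2 = 8.1708.
Perimeter = 7.9 + 2.2458 + 6.1957 = 16.342.

16.34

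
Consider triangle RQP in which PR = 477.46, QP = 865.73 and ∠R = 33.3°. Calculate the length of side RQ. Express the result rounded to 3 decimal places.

Law of sines: sin Q = PR·sin R/QP ≈ 0.30279.
Since QP ≥ PR, only the acute value applies: ∠Q ≈ 17.63°.
Then ∠P = 180° − ∠R − ∠Q ≈ 129.07°.
Law of sines gives RQ = QP·sin P/sin R ≈ 1224.2.

1224.154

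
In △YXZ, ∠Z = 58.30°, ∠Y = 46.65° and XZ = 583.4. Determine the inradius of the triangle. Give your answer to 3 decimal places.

r ≈ 188.497

The third angle is ∠X = 180° − ∠Z − ∠Y = 75.05°.
Law of sines: ZY = XZ·sin X/sin Y ≈ 775.13.
Law of sines: YX = XZ·sin Z/sin Y ≈ 682.59.
Area = ½·XZ·ZY·sin Z ≈ 1.9237e+05.
Semiperimeter s = (583.4+775.13+682.59)/2 = 1020.6.
Inradius = area/s = 1.9237e+05/1020.6 ≈ 188.5.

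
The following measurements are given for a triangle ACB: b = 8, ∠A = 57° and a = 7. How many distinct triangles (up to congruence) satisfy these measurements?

2

b·sin A = 8·sin(57°) ≈ 6.709.
Since b sin A < a < b (6.709 < 7 < 8), two triangles exist.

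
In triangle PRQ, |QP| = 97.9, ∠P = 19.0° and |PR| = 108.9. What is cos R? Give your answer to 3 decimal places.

By the law of cosines, |RQ|² = |QP|² + |PR|² − 2·|QP|·|PR|·cos P = 1282.7, so |RQ| ≈ 35.815.
Law of cosines again: cos R = (|PR|² + |RQ|² − |QP|²)/(2·|PR|·|RQ|) ≈ 0.45606, so ∠R ≈ 62.87°.

cos R ≈ 0.456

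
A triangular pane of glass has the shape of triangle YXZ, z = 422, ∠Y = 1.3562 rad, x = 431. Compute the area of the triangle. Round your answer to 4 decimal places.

88855.0351

Area = ½·x·z·sin Y ≈ 88855.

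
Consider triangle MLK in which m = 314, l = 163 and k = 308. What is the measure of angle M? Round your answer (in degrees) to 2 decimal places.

By the law of cosines, cos M = (l² + k² − m²) / (2·l·k) ≈ 0.22744, so ∠M ≈ 76.85°.

76.85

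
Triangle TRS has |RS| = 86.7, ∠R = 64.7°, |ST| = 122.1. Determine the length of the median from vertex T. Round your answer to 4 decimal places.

Law of sines: sin T = |RS|·sin R/|ST| ≈ 0.64197.
Since |ST| ≥ |RS|, only the acute value applies: ∠T ≈ 39.94°.
Then ∠S = 180° − ∠R − ∠T ≈ 75.36°.
Law of sines gives |TR| = |ST|·sin S/sin R ≈ 130.67.
Median from T: ½√(2·|ST|² + 2·|TR|² − |RS|²) ≈ 118.8.

m_T ≈ 118.7953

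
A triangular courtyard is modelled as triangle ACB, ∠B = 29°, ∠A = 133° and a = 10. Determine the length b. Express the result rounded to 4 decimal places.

6.6289

The third angle is ∠C = 180° − ∠B − ∠A = 18.00°.
Law of sines: b = a·sin B/sin A ≈ 6.6289.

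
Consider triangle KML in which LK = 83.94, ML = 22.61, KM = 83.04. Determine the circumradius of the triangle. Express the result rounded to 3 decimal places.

By the law of cosines, cos K = (LK² + KM² − ML²) / (2·LK·KM) ≈ 0.96339, so ∠K ≈ 15.55°.
Circumradius = ML/(2 sin K) ≈ 42.165.

42.165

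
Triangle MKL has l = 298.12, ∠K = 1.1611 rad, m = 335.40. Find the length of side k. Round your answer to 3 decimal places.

348.871

By the law of cosines, k² = l² + m² − 2·l·m·cos K = 1.2171e+05, so k ≈ 348.87.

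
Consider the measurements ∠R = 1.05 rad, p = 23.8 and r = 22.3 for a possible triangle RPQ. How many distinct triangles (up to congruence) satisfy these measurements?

2

p·sin R = 23.8·sin(1.05 rad) ≈ 20.64.
Since p sin R < r < p (20.64 < 22.3 < 23.8), two triangles exist.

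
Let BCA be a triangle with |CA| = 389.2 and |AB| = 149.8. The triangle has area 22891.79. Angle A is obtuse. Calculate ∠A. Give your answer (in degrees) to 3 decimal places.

128.253

From area = ½·|CA|·|AB|·sin A, we get sin A = 2·area/(|CA|·|AB|) ≈ 0.78528.
Taking the obtuse solution, ∠A ≈ 128.25°.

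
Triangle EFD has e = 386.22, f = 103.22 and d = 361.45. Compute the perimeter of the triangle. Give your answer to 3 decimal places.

850.890

Perimeter = 386.22 + 103.22 + 361.45 = 850.89.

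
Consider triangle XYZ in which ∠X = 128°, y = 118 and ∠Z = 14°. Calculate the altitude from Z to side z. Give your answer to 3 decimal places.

h_Z ≈ 92.985

The third angle is ∠Y = 180° − ∠Z − ∠X = 38.00°.
Law of sines: x = y·sin X/sin Y ≈ 151.03.
Law of sines: z = y·sin Z/sin Y ≈ 46.368.
Area = ½·y·x·sin Z ≈ 2155.8.
The altitude from Z has length 2·area/z ≈ 92.985.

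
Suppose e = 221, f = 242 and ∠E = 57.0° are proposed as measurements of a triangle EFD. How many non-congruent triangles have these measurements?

f·sin E = 242·sin(57.0°) ≈ 203.
Since f sin E < e < f (203 < 221 < 242), two triangles exist.

2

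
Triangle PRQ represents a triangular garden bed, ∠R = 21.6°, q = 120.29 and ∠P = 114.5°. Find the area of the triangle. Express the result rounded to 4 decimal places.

The third angle is ∠Q = 180° − ∠P − ∠R = 43.90°.
Law of sines: p = q·sin P/sin Q ≈ 157.86.
Law of sines: r = q·sin R/sin Q ≈ 63.862.
Area = ½·q·p·sin R ≈ 3495.1.

3495.1174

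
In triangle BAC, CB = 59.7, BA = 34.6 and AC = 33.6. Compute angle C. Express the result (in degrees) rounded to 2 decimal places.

By the law of cosines, cos C = (AC² + CB² − BA²) / (2·AC·CB) ≈ 0.87139, so ∠C ≈ 29.38°.

∠C ≈ 29.38°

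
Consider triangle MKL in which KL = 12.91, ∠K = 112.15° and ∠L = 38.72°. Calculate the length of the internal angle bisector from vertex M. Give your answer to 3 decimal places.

The third angle is ∠M = 180° − ∠K − ∠L = 29.13°.
Law of sines: LM = KL·sin K/sin M ≈ 24.563.
Law of sines: MK = KL·sin L/sin M ≈ 16.589.
The bisector from M has length 2·LM·MK·cos(∠M/2)/(LM+MK) ≈ 19.167.

19.167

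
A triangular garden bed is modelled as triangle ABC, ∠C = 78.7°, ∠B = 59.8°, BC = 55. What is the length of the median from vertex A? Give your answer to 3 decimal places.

The third angle is ∠A = 180° − ∠B − ∠C = 41.50°.
Law of sines: CA = BC·sin B/sin A ≈ 71.738.
Law of sines: AB = BC·sin C/sin A ≈ 81.395.
Median from A: ½√(2·CA² + 2·AB² − BC²) ≈ 71.62.

71.620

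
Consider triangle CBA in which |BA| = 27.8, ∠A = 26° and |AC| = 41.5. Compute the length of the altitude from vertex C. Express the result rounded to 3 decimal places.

h_C ≈ 18.192

By the law of cosines, |CB|² = |BA|² + |AC|² − 2·|BA|·|AC|·cos A = 421.21, so |CB| ≈ 20.523.
Area = ½·|BA|·|AC|·sin A ≈ 252.87.
The altitude from C has length 2·area/|BA| ≈ 18.192.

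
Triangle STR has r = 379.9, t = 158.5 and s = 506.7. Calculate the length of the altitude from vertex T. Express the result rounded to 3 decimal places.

Semiperimeter p = (506.7 + 158.5 + 379.9)/2 = 522.55.
Heron's formula: area = √(522.55·15.85·364.05·142.65) ≈ 20739.
The altitude from T has length 2·area/t ≈ 261.7.

261.695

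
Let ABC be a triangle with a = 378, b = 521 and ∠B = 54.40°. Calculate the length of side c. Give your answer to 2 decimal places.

Law of sines: sin A = a·sin B/b ≈ 0.58993.
Since b ≥ a, only the acute value applies: ∠A ≈ 36.15°.
Then ∠C = 180° − ∠B − ∠A ≈ 89.45°.
Law of sines gives c = b·sin C/sin B ≈ 640.73.

640.73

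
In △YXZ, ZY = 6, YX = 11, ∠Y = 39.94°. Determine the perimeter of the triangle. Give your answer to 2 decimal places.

perimeter ≈ 24.47

By the law of cosines, XZ² = ZY² + YX² − 2·ZY·YX·cos Y = 55.793, so XZ ≈ 7.4695.
Semiperimeter s = (7.4695+6+11)/2 = 12.235.
Perimeter = 7.4695 + 6 + 11 = 24.469.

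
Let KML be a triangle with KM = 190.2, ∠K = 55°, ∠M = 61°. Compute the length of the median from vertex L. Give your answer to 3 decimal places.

The third angle is ∠L = 180° − ∠K − ∠M = 64.00°.
Law of sines: ML = KM·sin K/sin L ≈ 173.35.
Law of sines: LK = KM·sin M/sin L ≈ 185.08.
Median from L: ½√(2·ML² + 2·LK² − KM²) ≈ 152.02.

152.015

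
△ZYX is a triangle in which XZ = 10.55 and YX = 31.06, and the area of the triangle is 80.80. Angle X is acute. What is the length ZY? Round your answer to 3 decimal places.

22.492

From area = ½·YX·XZ·sin X, we get sin X = 2·area/(YX·XZ) ≈ 0.49316.
Taking the acute solution, ∠X ≈ 29.55°.
Law of cosines then gives ZY ≈ 22.492.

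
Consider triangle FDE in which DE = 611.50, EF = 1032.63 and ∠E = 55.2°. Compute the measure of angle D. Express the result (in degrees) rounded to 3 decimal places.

By the law of cosines, FD² = DE² + EF² − 2·DE·EF·cos E = 7.195e+05, so FD ≈ 848.23.
Law of cosines again: cos D = (FD² + DE² − EF²)/(2·FD·DE) ≈ 0.02613, so ∠D ≈ 88.50°.

88.503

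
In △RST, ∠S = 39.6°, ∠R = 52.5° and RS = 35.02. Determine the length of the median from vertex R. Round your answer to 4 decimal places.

The third angle is ∠T = 180° − ∠R − ∠S = 87.90°.
Law of sines: ST = RS·sin R/sin T ≈ 27.802.
Law of sines: TR = RS·sin S/sin T ≈ 22.338.
Median from R: ½√(2·TR² + 2·RS² − ST²) ≈ 25.874.

25.8737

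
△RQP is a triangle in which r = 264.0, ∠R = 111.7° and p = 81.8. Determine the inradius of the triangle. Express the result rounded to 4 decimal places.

Law of sines: sin P = p·sin R/r ≈ 0.28789.
Since r ≥ p, only the acute value applies: ∠P ≈ 16.73°.
Then ∠Q = 180° − ∠R − ∠P ≈ 51.57°.
Law of sines gives q = r·sin Q/sin R ≈ 222.58.
Area = ½·r·p·sin Q ≈ 8458.3.
Semiperimeter s = (264+222.58+81.8)/2 = 284.19.
Inradius = area/s = 8458.3/284.19 ≈ 29.763.

29.7629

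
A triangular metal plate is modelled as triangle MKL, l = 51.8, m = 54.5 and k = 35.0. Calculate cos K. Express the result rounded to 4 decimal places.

By the law of cosines, cos K = (l² + m² − k²) / (2·l·m) ≈ 0.78433, so ∠K ≈ 38.34°.

0.7843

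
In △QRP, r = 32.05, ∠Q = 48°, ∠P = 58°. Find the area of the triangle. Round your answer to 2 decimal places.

area ≈ 336.73

The third angle is ∠R = 180° − ∠P − ∠Q = 74.00°.
Law of sines: q = r·sin Q/sin R ≈ 24.778.
Law of sines: p = r·sin P/sin R ≈ 28.275.
Area = ½·r·q·sin P ≈ 336.73.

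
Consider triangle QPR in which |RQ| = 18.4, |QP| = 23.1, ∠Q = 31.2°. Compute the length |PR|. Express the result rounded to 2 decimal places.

12.04

By the law of cosines, |PR|² = |RQ|² + |QP|² − 2·|RQ|·|QP|·cos Q = 145.04, so |PR| ≈ 12.043.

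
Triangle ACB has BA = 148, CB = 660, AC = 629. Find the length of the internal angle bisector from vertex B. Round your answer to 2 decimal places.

By the law of cosines, cos B = (CB² + BA² − AC²) / (2·CB·BA) ≈ 0.31666, so ∠B ≈ 71.54°.
The bisector from B has length 2·CB·BA·cos(∠B/2)/(CB+BA) ≈ 196.18.

196.18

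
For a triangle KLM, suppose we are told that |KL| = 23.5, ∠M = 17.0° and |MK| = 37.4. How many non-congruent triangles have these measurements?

2

|MK|·sin M = 37.4·sin(17.0°) ≈ 10.93.
Since |MK| sin M < |KL| < |MK| (10.93 < 23.5 < 37.4), two triangles exist.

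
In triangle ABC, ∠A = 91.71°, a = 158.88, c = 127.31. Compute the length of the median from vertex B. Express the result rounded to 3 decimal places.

m_B ≈ 136.529

Law of sines: sin C = c·sin A/a ≈ 0.80094.
Since a ≥ c, only the acute value applies: ∠C ≈ 53.22°.
Then ∠B = 180° − ∠A − ∠C ≈ 35.07°.
Law of sines gives b = a·sin B/sin A ≈ 91.33.
Median from B: ½√(2·c² + 2·a² − b²) ≈ 136.53.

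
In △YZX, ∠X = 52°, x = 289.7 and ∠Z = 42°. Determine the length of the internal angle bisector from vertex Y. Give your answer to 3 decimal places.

The third angle is ∠Y = 180° − ∠Z − ∠X = 86.00°.
Law of sines: y = x·sin Y/sin X ≈ 366.74.
Law of sines: z = x·sin Z/sin X ≈ 246.
The bisector from Y has length 2·z·x·cos(∠Y/2)/(z+x) ≈ 194.59.

t_Y ≈ 194.588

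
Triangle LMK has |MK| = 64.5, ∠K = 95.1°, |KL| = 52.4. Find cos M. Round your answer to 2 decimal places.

cos M ≈ 0.80

By the law of cosines, |LM|² = |MK|² + |KL|² − 2·|MK|·|KL|·cos K = 7506.9, so |LM| ≈ 86.642.
Law of cosines again: cos M = (|LM|² + |MK|² − |KL|²)/(2·|LM|·|MK|) ≈ 0.79820, so ∠M ≈ 37.04°.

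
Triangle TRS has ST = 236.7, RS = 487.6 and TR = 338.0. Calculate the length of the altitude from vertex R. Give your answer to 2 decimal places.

306.47

Semiperimeter s = (487.6 + 236.7 + 338)/2 = 531.15.
Heron's formula: area = √(531.15·43.55·294.45·193.15) ≈ 36271.
The altitude from R has length 2·area/ST ≈ 306.47.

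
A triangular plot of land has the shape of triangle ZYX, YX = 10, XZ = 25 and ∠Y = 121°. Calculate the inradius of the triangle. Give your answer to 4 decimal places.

2.9466

Law of sines: sin Z = YX·sin Y/XZ ≈ 0.34287.
Since XZ ≥ YX, only the acute value applies: ∠Z ≈ 20.05°.
Then ∠X = 180° − ∠Y − ∠Z ≈ 38.95°.
Law of sines gives ZY = XZ·sin X/sin Y ≈ 18.334.
Area = ½·XZ·YX·sin X ≈ 78.577.
Semiperimeter s = (10+25+18.334)/2 = 26.667.
Inradius = area/s = 78.577/26.667 ≈ 2.9466.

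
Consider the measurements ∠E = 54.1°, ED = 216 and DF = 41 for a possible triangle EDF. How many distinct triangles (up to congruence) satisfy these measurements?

0

ED·sin E = 216·sin(54.1°) ≈ 175.
Since DF = 41 < 175 = ED sin E, no triangle exists.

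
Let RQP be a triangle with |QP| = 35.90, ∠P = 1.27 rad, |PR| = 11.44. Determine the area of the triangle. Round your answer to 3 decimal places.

area ≈ 196.128

Area = ½·|QP|·|PR|·sin P ≈ 196.13.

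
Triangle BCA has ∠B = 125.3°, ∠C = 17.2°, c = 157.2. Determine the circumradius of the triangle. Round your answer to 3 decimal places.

R ≈ 265.803

The third angle is ∠A = 180° − ∠B − ∠C = 37.50°.
Law of sines: b = c·sin B/sin C ≈ 433.86.
Law of sines: a = c·sin A/sin C ≈ 323.62.
Circumradius = c/(2 sin C) ≈ 265.8.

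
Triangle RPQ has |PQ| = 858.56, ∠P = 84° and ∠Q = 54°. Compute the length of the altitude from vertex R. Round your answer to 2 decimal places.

h_R ≈ 1032.36

The third angle is ∠R = 180° − ∠P − ∠Q = 42.00°.
Law of sines: |QR| = |PQ|·sin P/sin R ≈ 1276.1.
Law of sines: |RP| = |PQ|·sin Q/sin R ≈ 1038.
Area = ½·|PQ|·|QR|·sin Q ≈ 4.4317e+05.
The altitude from R has length 2·area/|PQ| ≈ 1032.4.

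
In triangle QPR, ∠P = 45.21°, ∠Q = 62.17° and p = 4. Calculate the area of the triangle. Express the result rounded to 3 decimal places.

area ≈ 9.514

The third angle is ∠R = 180° − ∠Q − ∠P = 72.62°.
Law of sines: q = p·sin Q/sin P ≈ 4.9843.
Law of sines: r = p·sin R/sin P ≈ 5.3789.
Area = ½·p·q·sin R ≈ 9.5135.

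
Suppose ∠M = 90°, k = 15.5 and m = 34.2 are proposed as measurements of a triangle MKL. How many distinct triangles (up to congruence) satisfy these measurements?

k·sin M = 15.5·sin(90°) ≈ 15.5.
Since ∠M is not acute, a triangle exists only if m > k; here m > k, so there is exactly one triangle.

1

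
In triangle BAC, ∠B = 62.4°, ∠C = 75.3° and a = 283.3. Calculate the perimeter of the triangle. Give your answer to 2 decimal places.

perimeter ≈ 1063.51

The third angle is ∠A = 180° − ∠C − ∠B = 42.30°.
Law of sines: b = a·sin B/sin A ≈ 373.04.
Law of sines: c = a·sin C/sin A ≈ 407.16.
Semiperimeter s = (373.04+283.3+407.16)/2 = 531.75.
Perimeter = 373.04 + 283.3 + 407.16 = 1063.5.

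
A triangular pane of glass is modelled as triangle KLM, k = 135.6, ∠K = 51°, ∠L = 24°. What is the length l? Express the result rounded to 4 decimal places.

The third angle is ∠M = 180° − ∠K − ∠L = 105.00°.
Law of sines: l = k·sin L/sin K ≈ 70.969.

70.9693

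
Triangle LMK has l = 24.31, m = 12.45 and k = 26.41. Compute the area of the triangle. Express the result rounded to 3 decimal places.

area ≈ 150.843

Semiperimeter s = (24.31 + 12.45 + 26.41)/2 = 31.585.
Heron's formula: area = √(31.585·7.275·19.135·5.175) ≈ 150.84.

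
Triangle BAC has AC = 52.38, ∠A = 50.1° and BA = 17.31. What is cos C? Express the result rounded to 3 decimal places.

0.952

By the law of cosines, CB² = BA² + AC² − 2·BA·AC·cos A = 1880.1, so CB ≈ 43.36.
Law of cosines again: cos C = (AC² + CB² − BA²)/(2·AC·CB) ≈ 0.95195, so ∠C ≈ 17.83°.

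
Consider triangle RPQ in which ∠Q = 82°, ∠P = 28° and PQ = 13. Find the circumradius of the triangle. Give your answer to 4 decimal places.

6.9172

The third angle is ∠R = 180° − ∠P − ∠Q = 70.00°.
Law of sines: QR = PQ·sin P/sin R ≈ 6.4948.
Law of sines: RP = PQ·sin Q/sin R ≈ 13.7.
Circumradius = PQ/(2 sin R) ≈ 6.9172.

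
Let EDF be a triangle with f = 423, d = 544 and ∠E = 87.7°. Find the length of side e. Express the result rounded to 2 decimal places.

675.57

By the law of cosines, e² = d² + f² − 2·d·f·cos E = 4.564e+05, so e ≈ 675.57.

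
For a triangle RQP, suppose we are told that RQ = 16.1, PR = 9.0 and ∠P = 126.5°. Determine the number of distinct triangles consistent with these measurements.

PR·sin P = 9.0·sin(126.5°) ≈ 7.235.
Since ∠P is not acute, a triangle exists only if RQ > PR; here RQ > PR, so there is exactly one triangle.

1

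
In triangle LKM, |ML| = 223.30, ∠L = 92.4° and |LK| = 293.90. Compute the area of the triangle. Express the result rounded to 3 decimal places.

area ≈ 32785.152

Area = ½·|ML|·|LK|·sin L ≈ 32785.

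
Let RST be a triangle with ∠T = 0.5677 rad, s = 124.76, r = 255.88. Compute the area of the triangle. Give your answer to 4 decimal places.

Area = ½·r·s·sin T ≈ 8582.6.

area ≈ 8582.5651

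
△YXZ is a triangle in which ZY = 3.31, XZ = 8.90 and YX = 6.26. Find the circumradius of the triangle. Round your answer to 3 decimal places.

6.243

By the law of cosines, cos Y = (ZY² + YX² − XZ²) / (2·ZY·YX) ≈ -0.70139, so ∠Y ≈ 2.3481 rad.
Circumradius = XZ/(2 sin Y) ≈ 6.2432.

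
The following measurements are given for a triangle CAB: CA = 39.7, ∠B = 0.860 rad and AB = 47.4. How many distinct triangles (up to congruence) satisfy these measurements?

AB·sin B = 47.4·sin(0.860 rad) ≈ 35.92.
Since AB sin B < CA < AB (35.92 < 39.7 < 47.4), two triangles exist.

2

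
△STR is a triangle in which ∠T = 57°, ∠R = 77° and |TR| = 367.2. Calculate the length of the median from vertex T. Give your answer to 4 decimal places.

381.1735

The third angle is ∠S = 180° − ∠T − ∠R = 46.00°.
Law of sines: |RS| = |TR|·sin T/sin S ≈ 428.11.
Law of sines: |ST| = |TR|·sin R/sin S ≈ 497.38.
Median from T: ½√(2·|ST|² + 2·|TR|² − |RS|²) ≈ 381.17.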